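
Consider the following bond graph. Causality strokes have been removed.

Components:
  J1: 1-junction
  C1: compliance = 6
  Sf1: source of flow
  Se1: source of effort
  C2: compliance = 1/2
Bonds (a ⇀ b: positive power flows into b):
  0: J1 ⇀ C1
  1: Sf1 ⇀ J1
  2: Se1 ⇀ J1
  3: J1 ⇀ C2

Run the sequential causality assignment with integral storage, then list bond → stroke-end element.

β0 →J1
β1 →Sf1
β2 →J1
β3 →J1

β1 stroke at Sf1  (Sf1: flow source, stroke at near end)
β2 stroke at J1  (Se1 fixes effort; stroke away)
β0 stroke at J1  (common-f at J1 fixed by 1)
β3 stroke at J1  (J1 flow already set via bond 1)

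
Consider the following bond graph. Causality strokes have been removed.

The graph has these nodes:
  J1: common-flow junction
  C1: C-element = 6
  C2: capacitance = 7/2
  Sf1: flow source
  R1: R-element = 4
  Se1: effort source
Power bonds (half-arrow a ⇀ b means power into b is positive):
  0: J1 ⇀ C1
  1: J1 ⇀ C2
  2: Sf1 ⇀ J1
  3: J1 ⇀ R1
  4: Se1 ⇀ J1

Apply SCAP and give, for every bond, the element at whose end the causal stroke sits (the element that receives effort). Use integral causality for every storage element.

b2 stroke at Sf1  (Sf1 (Sf) sets flow on bond)
b4 stroke at J1  (Se1 fixes effort; stroke away)
b0 stroke at J1  (J1: bond 2 brought flow, rest push out)
b1 stroke at J1  (common-f at J1 fixed by 2)
b3 stroke at J1  (common-f at J1 fixed by 2)

#0 →J1
#1 →J1
#2 →Sf1
#3 →J1
#4 →J1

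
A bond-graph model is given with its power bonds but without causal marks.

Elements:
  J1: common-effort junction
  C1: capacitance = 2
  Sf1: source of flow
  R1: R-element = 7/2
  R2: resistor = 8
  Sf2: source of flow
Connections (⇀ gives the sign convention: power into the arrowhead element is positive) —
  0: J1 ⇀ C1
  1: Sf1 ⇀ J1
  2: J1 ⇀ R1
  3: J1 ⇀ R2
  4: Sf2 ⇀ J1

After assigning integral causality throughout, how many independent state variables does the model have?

1  (C1 all integral)

#1 stroke→Sf1  (source Sf1 imposes f)
#4 stroke→Sf2  (Sf2 (Sf) sets flow on bond)
#0 stroke→J1  (prefer integral on C1)
#2 stroke→R1  (0-jn J1 has e-setter on 0)
#3 stroke→R2  (0-jn J1 has e-setter on 0)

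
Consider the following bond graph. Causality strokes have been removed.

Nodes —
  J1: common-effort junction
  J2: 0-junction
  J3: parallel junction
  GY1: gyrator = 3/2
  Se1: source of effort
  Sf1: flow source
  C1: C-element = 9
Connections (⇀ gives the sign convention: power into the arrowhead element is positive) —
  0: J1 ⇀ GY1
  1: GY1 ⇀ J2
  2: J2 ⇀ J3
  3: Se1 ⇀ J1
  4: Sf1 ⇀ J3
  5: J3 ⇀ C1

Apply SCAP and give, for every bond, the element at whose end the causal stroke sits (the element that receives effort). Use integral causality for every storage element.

β0 →GY1
β1 →GY1
β2 →J2
β3 →J1
β4 →Sf1
β5 →J3

#3 →J1  (source Se1 imposes e)
#4 →Sf1  (Sf1: flow source, stroke at near end)
#0 →GY1  (common-e at J1 fixed by 3)
#1 →GY1  (GY1: gyrator matches bond 0)
#2 →J2  (J2 needs exactly one e-in)
#5 →J3  (J3 needs exactly one e-in)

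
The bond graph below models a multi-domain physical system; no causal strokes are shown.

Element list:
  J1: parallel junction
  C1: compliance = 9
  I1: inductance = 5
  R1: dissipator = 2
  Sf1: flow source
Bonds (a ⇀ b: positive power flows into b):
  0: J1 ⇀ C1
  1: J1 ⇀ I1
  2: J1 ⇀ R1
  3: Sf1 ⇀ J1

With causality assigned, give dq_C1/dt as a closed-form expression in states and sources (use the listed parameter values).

dq_C1/dt = F_Sf1 - p_I1/5 - q_C1/18

b3 →Sf1  (Sf1 fixes flow; stroke at Sf1)
b0 →J1  (prefer integral on C1)
b1 →I1  (J1: bond 0 brought effort, rest push out)
b2 →R1  (J1 effort already set via bond 0)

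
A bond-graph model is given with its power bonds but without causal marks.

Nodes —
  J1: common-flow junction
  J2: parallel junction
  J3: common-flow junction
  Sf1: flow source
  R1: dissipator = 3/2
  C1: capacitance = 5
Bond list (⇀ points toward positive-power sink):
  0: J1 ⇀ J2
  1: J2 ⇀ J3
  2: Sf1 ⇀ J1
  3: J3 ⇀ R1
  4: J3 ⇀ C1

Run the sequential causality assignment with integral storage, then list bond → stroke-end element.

bond 2 |Sf1  (Sf1 (Sf) sets flow on bond)
bond 0 |J1  (1-jn J1 has f-setter on 2)
bond 1 |J2  (closing 0-jn rule on J2)
bond 3 |J3  (1-jn J3 has f-setter on 1)
bond 4 |J3  (J3 flow already set via bond 1)

#0 |J1
#1 |J2
#2 |Sf1
#3 |J3
#4 |J3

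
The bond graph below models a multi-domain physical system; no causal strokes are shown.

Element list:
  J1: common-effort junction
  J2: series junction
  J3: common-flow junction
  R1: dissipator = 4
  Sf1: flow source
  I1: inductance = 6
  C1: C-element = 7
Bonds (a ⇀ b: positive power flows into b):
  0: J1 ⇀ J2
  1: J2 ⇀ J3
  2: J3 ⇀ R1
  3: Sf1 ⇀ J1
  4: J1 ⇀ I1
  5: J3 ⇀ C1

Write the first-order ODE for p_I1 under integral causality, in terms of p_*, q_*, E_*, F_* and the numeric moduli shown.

bond 3 stroke at Sf1  (Sf1: flow source, stroke at near end)
bond 4 stroke at I1  (I1 integral (f out))
bond 0 stroke at J1  (closing 0-jn rule on J1)
bond 1 stroke at J2  (common-f at J2 fixed by 0)
bond 2 stroke at J3  (J3: bond 1 brought flow, rest push out)
bond 5 stroke at J3  (J3: bond 1 brought flow, rest push out)

dp_I1/dt = 4*F_Sf1 - 2*p_I1/3 + q_C1/7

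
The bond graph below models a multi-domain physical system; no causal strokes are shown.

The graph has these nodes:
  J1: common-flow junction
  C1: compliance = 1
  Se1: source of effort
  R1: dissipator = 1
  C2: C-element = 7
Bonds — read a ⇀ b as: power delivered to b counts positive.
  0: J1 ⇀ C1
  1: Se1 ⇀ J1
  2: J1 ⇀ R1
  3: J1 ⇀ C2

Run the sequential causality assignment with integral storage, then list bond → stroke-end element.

bond 0 stroke→J1
bond 1 stroke→J1
bond 2 stroke→R1
bond 3 stroke→J1

#1 →J1  (Se1 (Se) sets effort on bond)
#0 →J1  (C1 outputs effort q/C1)
#3 →J1  (C2 integral (e out))
#2 →R1  (J1: last free bond brings flow in)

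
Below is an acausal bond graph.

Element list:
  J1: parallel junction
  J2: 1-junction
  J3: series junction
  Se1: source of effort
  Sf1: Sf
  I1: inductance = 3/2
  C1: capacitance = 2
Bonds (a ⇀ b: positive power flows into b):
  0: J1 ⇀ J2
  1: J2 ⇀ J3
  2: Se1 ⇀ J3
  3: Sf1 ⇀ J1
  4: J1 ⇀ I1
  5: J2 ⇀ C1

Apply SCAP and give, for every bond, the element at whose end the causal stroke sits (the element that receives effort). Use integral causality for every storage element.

b2 |J3  (Se1 (Se) sets effort on bond)
b3 |Sf1  (source Sf1 imposes f)
b1 |J2  (J3: last free bond brings flow in)
b4 |I1  (I1: I, integral causality)
b0 |J1  (J1: last free bond brings effort in)
b5 |J2  (common-f at J2 fixed by 0)

bond 0 stroke at J1
bond 1 stroke at J2
bond 2 stroke at J3
bond 3 stroke at Sf1
bond 4 stroke at I1
bond 5 stroke at J2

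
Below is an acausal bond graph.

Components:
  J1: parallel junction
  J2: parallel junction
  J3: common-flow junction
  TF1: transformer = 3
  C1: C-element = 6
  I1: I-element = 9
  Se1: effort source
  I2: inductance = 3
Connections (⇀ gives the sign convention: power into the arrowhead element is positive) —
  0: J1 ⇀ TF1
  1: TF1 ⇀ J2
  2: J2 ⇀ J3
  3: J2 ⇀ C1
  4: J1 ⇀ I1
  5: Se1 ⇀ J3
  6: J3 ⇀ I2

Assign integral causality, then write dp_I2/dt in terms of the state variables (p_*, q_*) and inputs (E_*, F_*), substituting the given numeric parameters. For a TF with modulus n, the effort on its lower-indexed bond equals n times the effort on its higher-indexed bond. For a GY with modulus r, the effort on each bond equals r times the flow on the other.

β5 |J3  (source Se1 imposes e)
β3 |J2  (C1: C, integral causality)
β1 |TF1  (J2 effort already set via bond 3)
β2 |J3  (J2: bond 3 brought effort, rest push out)
β6 |I2  (only one flow-in slot at J3)
β0 |J1  (through TF1, causality passes straight; one stroke at TF1)
β4 |I1  (common-e at J1 fixed by 0)

dp_I2/dt = E_Se1 + q_C1/6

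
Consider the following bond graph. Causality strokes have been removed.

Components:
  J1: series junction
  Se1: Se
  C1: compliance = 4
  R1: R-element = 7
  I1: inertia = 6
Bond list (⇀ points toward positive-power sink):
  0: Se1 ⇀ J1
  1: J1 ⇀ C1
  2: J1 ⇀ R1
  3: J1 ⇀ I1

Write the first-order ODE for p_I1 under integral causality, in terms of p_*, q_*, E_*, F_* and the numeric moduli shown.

dp_I1/dt = E_Se1 - 7*p_I1/6 - q_C1/4

bond 0 →J1  (source Se1 imposes e)
bond 1 →J1  (C1: C, integral causality)
bond 3 →I1  (I1 integral (f out))
bond 2 →J1  (J1 flow already set via bond 3)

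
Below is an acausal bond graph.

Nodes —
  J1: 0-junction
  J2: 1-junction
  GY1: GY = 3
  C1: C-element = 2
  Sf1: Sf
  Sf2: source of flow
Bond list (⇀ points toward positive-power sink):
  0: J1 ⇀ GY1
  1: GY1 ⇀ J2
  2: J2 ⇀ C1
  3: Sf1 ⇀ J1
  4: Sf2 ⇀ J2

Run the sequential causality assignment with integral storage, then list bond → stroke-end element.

#0 |J1
#1 |J2
#2 |J2
#3 |Sf1
#4 |Sf2

b3 stroke at Sf1  (source Sf1 imposes f)
b4 stroke at Sf2  (source Sf2 imposes f)
b0 stroke at J1  (J1: last free bond brings effort in)
b1 stroke at J2  (J2: bond 4 brought flow, rest push out)
b2 stroke at J2  (J2 flow already set via bond 4)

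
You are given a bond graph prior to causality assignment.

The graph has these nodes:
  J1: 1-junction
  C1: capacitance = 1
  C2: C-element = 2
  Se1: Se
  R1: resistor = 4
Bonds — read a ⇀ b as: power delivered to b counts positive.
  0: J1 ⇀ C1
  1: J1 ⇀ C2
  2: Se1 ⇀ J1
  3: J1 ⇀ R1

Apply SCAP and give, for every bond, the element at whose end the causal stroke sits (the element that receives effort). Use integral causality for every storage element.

β0 stroke→J1
β1 stroke→J1
β2 stroke→J1
β3 stroke→R1

β2 stroke at J1  (source Se1 imposes e)
β0 stroke at J1  (C1: C, integral causality)
β1 stroke at J1  (C2 outputs effort q/C2)
β3 stroke at R1  (only one flow-in slot at J1)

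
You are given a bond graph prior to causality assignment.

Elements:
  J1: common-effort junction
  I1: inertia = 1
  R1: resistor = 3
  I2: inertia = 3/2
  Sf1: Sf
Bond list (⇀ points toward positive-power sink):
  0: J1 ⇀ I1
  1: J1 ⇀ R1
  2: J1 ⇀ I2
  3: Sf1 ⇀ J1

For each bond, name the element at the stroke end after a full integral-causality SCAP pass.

bond 3 |Sf1  (Sf1: flow source, stroke at near end)
bond 0 |I1  (I1 integral (f out))
bond 2 |I2  (I2 integral (f out))
bond 1 |J1  (only one effort-in slot at J1)

bond 0 |I1
bond 1 |J1
bond 2 |I2
bond 3 |Sf1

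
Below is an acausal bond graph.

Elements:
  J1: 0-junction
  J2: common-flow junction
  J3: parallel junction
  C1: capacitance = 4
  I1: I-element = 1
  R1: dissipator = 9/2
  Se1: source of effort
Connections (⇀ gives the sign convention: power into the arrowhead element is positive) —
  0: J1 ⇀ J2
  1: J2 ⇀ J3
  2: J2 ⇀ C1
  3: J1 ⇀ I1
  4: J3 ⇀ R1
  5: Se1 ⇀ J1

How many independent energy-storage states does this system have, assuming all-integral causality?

b5 →J1  (source Se1 imposes e)
b0 →J2  (0-jn J1 has e-setter on 5)
b3 →I1  (0-jn J1 has e-setter on 5)
b2 →J2  (prefer integral on C1)
b1 →J3  (J2: last free bond brings flow in)
b4 →R1  (J3: bond 1 brought effort, rest push out)

2  (C1, I1 all integral)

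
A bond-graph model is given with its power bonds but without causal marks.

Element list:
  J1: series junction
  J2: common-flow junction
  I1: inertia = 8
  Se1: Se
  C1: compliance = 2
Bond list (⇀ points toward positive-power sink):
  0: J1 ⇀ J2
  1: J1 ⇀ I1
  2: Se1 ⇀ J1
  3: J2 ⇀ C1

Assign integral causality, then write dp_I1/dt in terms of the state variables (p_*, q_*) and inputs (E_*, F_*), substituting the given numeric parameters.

#2 →J1  (Se1: effort source, stroke at far end)
#1 →I1  (I1: I, integral causality)
#0 →J1  (J1 flow already set via bond 1)
#3 →J2  (common-f at J2 fixed by 0)

dp_I1/dt = E_Se1 - q_C1/2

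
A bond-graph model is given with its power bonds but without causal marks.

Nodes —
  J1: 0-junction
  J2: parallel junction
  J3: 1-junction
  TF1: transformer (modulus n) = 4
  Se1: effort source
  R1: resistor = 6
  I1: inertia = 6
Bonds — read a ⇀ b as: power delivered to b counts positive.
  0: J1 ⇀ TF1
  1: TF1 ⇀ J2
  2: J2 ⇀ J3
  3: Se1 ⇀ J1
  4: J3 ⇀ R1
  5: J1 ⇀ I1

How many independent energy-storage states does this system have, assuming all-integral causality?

1  (I1 all integral)

β3 |J1  (Se1 fixes effort; stroke away)
β0 |TF1  (J1 effort already set via bond 3)
β5 |I1  (J1: bond 3 brought effort, rest push out)
β1 |J2  (through TF1, causality passes straight; one stroke at TF1)
β2 |J3  (J2: bond 1 brought effort, rest push out)
β4 |R1  (J3 needs exactly one f-in)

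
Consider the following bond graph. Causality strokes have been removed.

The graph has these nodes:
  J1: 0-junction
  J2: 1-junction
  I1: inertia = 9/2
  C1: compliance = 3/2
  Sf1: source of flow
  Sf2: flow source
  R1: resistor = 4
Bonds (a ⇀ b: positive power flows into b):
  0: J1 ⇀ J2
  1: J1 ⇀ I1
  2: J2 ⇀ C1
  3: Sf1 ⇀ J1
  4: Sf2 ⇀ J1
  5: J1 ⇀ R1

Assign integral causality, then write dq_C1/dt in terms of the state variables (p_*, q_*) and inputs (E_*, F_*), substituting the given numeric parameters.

dq_C1/dt = F_Sf1 + F_Sf2 - 2*p_I1/9 - q_C1/6

#3 stroke→Sf1  (source Sf1 imposes f)
#4 stroke→Sf2  (source Sf2 imposes f)
#1 stroke→I1  (prefer integral on I1)
#2 stroke→J2  (C1 integral (e out))
#0 stroke→J1  (only one flow-in slot at J2)
#5 stroke→R1  (J1 effort already set via bond 0)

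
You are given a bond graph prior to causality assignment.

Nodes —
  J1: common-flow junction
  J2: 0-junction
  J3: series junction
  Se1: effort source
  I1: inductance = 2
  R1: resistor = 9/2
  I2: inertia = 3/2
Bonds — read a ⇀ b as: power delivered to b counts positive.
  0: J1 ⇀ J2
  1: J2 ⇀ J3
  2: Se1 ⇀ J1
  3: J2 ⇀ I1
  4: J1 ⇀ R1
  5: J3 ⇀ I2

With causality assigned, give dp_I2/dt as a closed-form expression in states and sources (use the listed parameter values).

#2 stroke→J1  (Se1 (Se) sets effort on bond)
#3 stroke→I1  (prefer integral on I1)
#5 stroke→I2  (I2: I, integral causality)
#1 stroke→J3  (common-f at J3 fixed by 5)
#0 stroke→J2  (J2: last free bond brings effort in)
#4 stroke→J1  (J1 flow already set via bond 0)

dp_I2/dt = E_Se1 - 9*p_I1/4 - 3*p_I2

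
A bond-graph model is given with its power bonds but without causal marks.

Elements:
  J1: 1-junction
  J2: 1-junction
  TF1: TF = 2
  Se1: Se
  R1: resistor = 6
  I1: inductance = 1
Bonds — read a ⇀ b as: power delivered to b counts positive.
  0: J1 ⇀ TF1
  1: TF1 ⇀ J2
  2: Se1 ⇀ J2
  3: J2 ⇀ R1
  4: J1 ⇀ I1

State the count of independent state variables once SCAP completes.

1  (I1 all integral)

bond 2 →J2  (Se1: effort source, stroke at far end)
bond 4 →I1  (I1 outputs flow p/I1)
bond 0 →J1  (J1 flow already set via bond 4)
bond 1 →TF1  (TF1 one-in-one-out from 0)
bond 3 →J2  (common-f at J2 fixed by 1)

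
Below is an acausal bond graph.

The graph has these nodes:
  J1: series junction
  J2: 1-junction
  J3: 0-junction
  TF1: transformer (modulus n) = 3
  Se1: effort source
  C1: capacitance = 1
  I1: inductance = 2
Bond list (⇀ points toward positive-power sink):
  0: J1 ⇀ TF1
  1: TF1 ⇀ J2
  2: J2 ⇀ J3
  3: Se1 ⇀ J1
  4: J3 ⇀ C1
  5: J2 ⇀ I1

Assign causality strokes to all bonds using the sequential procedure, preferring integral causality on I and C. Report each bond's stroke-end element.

bond 3 |J1  (Se1 (Se) sets effort on bond)
bond 0 |TF1  (closing 1-jn rule on J1)
bond 1 |J2  (TF TF1: opposite of bond 0)
bond 4 |J3  (C1 integral (e out))
bond 2 |J2  (J3 effort already set via bond 4)
bond 5 |I1  (closing 1-jn rule on J2)

b0 stroke at TF1
b1 stroke at J2
b2 stroke at J2
b3 stroke at J1
b4 stroke at J3
b5 stroke at I1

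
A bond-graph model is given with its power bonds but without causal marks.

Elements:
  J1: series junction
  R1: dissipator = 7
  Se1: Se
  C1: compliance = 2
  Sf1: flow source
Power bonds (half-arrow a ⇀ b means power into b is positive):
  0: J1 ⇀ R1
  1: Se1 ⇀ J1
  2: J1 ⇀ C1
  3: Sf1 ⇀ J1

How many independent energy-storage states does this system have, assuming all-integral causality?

b1 stroke→J1  (source Se1 imposes e)
b3 stroke→Sf1  (Sf1: flow source, stroke at near end)
b0 stroke→J1  (1-jn J1 has f-setter on 3)
b2 stroke→J1  (common-f at J1 fixed by 3)

1  (C1 all integral)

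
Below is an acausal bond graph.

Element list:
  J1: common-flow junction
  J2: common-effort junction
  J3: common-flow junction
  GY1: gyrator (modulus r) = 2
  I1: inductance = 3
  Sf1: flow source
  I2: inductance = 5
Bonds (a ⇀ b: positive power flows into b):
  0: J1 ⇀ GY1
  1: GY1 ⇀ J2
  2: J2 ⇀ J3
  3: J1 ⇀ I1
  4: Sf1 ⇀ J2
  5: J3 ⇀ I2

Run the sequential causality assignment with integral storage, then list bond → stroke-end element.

bond 4 stroke at Sf1  (Sf1 fixes flow; stroke at Sf1)
bond 3 stroke at I1  (I1: I, integral causality)
bond 0 stroke at J1  (common-f at J1 fixed by 3)
bond 1 stroke at J2  (GY1: gyrator matches bond 0)
bond 2 stroke at J3  (J2 effort already set via bond 1)
bond 5 stroke at I2  (J3: last free bond brings flow in)

β0 stroke at J1
β1 stroke at J2
β2 stroke at J3
β3 stroke at I1
β4 stroke at Sf1
β5 stroke at I2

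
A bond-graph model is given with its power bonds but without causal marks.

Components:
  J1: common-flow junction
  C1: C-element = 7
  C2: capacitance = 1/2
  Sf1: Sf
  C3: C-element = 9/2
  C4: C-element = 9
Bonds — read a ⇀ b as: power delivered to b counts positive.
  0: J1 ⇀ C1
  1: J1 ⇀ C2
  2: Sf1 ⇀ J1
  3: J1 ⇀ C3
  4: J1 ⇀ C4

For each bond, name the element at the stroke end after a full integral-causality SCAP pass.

β2 stroke at Sf1  (Sf1 (Sf) sets flow on bond)
β0 stroke at J1  (J1 flow already set via bond 2)
β1 stroke at J1  (1-jn J1 has f-setter on 2)
β3 stroke at J1  (J1 flow already set via bond 2)
β4 stroke at J1  (1-jn J1 has f-setter on 2)

bond 0 stroke→J1
bond 1 stroke→J1
bond 2 stroke→Sf1
bond 3 stroke→J1
bond 4 stroke→J1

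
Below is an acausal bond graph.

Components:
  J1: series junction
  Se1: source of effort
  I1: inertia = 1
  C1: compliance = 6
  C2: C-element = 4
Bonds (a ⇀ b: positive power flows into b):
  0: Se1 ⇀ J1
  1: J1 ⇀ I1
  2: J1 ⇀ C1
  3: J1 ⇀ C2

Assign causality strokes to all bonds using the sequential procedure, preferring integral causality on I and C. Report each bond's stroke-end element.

b0 |J1
b1 |I1
b2 |J1
b3 |J1

bond 0 →J1  (Se1: effort source, stroke at far end)
bond 1 →I1  (I1 outputs flow p/I1)
bond 2 →J1  (J1: bond 1 brought flow, rest push out)
bond 3 →J1  (J1 flow already set via bond 1)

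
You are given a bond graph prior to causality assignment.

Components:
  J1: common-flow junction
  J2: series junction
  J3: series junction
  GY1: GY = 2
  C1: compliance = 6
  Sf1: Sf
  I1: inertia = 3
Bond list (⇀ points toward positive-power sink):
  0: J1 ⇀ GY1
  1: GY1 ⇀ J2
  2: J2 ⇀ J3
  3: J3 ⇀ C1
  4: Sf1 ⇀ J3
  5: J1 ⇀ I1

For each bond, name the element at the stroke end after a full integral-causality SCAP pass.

bond 4 stroke→Sf1  (Sf1 (Sf) sets flow on bond)
bond 2 stroke→J3  (J3: bond 4 brought flow, rest push out)
bond 3 stroke→J3  (J3: bond 4 brought flow, rest push out)
bond 1 stroke→J2  (J2: bond 2 brought flow, rest push out)
bond 0 stroke→J1  (through GY1, causality inverts; strokes same side of GY1)
bond 5 stroke→I1  (J1 needs exactly one f-in)

#0 |J1
#1 |J2
#2 |J3
#3 |J3
#4 |Sf1
#5 |I1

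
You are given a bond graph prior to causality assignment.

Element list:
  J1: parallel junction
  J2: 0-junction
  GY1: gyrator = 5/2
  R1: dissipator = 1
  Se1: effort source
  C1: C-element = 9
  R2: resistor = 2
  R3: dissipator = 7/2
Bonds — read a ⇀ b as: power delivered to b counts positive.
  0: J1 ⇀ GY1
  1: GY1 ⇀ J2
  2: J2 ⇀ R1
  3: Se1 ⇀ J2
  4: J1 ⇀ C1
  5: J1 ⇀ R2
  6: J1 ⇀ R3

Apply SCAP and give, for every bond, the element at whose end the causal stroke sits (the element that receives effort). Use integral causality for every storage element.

β0 |GY1
β1 |GY1
β2 |R1
β3 |J2
β4 |J1
β5 |R2
β6 |R3

#3 →J2  (Se1: effort source, stroke at far end)
#1 →GY1  (J2 effort already set via bond 3)
#2 →R1  (J2 effort already set via bond 3)
#0 →GY1  (GY GY1: same side as bond 1)
#4 →J1  (C1: C, integral causality)
#5 →R2  (common-e at J1 fixed by 4)
#6 →R3  (common-e at J1 fixed by 4)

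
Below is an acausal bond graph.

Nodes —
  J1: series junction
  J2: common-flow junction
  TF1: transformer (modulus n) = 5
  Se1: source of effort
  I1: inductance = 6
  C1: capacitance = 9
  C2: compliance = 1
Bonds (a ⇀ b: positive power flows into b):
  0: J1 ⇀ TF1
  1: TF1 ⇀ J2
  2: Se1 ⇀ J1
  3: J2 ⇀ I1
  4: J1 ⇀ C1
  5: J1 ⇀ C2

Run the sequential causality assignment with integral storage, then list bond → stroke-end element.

#2 →J1  (Se1 (Se) sets effort on bond)
#3 →I1  (I1 integral (f out))
#1 →J2  (J2: bond 3 brought flow, rest push out)
#0 →TF1  (TF TF1: opposite of bond 1)
#4 →J1  (J1 flow already set via bond 0)
#5 →J1  (1-jn J1 has f-setter on 0)

#0 stroke→TF1
#1 stroke→J2
#2 stroke→J1
#3 stroke→I1
#4 stroke→J1
#5 stroke→J1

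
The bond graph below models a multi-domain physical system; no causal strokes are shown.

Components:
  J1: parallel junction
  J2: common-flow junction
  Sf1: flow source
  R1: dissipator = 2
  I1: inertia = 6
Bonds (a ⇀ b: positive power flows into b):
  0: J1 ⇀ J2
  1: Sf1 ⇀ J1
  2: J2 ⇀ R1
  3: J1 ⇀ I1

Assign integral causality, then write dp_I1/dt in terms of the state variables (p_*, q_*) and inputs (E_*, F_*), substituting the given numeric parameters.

#1 |Sf1  (Sf1: flow source, stroke at near end)
#3 |I1  (I1 integral (f out))
#0 |J1  (J1 needs exactly one e-in)
#2 |J2  (1-jn J2 has f-setter on 0)

dp_I1/dt = 2*F_Sf1 - p_I1/3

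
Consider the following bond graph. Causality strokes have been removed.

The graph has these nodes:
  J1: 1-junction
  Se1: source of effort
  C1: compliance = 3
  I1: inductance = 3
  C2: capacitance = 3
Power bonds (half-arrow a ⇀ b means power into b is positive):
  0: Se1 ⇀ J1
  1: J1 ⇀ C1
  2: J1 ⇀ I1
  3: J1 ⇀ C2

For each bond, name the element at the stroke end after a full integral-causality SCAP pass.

b0 stroke at J1
b1 stroke at J1
b2 stroke at I1
b3 stroke at J1

#0 stroke→J1  (Se1 fixes effort; stroke away)
#1 stroke→J1  (C1 integral (e out))
#2 stroke→I1  (I1 integral (f out))
#3 stroke→J1  (common-f at J1 fixed by 2)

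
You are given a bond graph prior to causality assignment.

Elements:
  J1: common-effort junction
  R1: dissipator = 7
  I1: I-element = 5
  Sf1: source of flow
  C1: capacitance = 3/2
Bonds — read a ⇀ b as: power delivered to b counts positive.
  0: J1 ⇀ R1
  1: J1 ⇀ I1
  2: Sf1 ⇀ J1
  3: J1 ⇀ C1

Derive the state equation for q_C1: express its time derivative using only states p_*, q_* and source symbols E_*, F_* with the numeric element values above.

dq_C1/dt = F_Sf1 - p_I1/5 - 2*q_C1/21

bond 2 |Sf1  (source Sf1 imposes f)
bond 1 |I1  (I1 outputs flow p/I1)
bond 3 |J1  (C1 integral (e out))
bond 0 |R1  (0-jn J1 has e-setter on 3)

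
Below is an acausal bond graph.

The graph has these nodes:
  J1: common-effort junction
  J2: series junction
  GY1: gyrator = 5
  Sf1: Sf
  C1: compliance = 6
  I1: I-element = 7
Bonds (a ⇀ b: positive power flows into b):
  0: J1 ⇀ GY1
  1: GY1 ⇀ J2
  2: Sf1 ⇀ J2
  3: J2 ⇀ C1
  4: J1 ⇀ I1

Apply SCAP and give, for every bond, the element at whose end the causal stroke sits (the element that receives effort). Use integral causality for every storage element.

β2 →Sf1  (Sf1 fixes flow; stroke at Sf1)
β1 →J2  (1-jn J2 has f-setter on 2)
β3 →J2  (J2: bond 2 brought flow, rest push out)
β0 →J1  (GY GY1: same side as bond 1)
β4 →I1  (J1: bond 0 brought effort, rest push out)

β0 |J1
β1 |J2
β2 |Sf1
β3 |J2
β4 |I1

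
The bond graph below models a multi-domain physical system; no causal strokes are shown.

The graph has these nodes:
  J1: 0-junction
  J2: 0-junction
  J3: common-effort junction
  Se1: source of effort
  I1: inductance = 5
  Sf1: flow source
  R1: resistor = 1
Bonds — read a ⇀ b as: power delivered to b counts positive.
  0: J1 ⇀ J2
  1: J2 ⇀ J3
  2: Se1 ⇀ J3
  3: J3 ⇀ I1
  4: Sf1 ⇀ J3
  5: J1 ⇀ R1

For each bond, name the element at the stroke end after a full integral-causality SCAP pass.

bond 2 stroke at J3  (source Se1 imposes e)
bond 4 stroke at Sf1  (Sf1 (Sf) sets flow on bond)
bond 1 stroke at J2  (J3: bond 2 brought effort, rest push out)
bond 3 stroke at I1  (J3 effort already set via bond 2)
bond 0 stroke at J1  (J2 effort already set via bond 1)
bond 5 stroke at R1  (common-e at J1 fixed by 0)

bond 0 |J1
bond 1 |J2
bond 2 |J3
bond 3 |I1
bond 4 |Sf1
bond 5 |R1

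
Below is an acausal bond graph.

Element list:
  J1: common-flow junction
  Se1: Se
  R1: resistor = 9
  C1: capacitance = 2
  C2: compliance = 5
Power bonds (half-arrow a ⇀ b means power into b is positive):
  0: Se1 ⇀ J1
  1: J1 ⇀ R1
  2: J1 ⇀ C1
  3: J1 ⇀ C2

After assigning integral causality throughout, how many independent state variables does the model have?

2  (C1, C2 all integral)

β0 stroke→J1  (source Se1 imposes e)
β2 stroke→J1  (C1 integral (e out))
β3 stroke→J1  (C2 integral (e out))
β1 stroke→R1  (closing 1-jn rule on J1)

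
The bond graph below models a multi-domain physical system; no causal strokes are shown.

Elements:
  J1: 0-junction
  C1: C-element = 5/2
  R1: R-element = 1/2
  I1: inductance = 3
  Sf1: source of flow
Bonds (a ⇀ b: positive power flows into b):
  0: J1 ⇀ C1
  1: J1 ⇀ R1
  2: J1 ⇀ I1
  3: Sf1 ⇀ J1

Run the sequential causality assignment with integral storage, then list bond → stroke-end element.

β3 →Sf1  (Sf1: flow source, stroke at near end)
β0 →J1  (C1 outputs effort q/C1)
β1 →R1  (0-jn J1 has e-setter on 0)
β2 →I1  (common-e at J1 fixed by 0)

b0 stroke at J1
b1 stroke at R1
b2 stroke at I1
b3 stroke at Sf1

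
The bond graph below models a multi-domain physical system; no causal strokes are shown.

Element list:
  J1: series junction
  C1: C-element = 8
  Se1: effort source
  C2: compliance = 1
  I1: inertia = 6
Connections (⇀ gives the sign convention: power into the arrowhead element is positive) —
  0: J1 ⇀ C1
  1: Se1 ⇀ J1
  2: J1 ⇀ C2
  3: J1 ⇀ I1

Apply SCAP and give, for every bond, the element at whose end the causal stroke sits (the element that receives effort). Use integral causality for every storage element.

β1 stroke at J1  (Se1: effort source, stroke at far end)
β0 stroke at J1  (C1: C, integral causality)
β2 stroke at J1  (C2 integral (e out))
β3 stroke at I1  (J1: last free bond brings flow in)

bond 0 →J1
bond 1 →J1
bond 2 →J1
bond 3 →I1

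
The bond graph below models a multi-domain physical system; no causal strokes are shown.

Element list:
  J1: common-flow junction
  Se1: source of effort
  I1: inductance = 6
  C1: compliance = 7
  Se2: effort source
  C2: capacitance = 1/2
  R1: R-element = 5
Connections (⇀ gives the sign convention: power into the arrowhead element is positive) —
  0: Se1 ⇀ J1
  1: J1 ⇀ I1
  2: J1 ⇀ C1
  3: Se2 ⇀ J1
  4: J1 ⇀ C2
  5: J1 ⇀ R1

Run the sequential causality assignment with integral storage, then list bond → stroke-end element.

β0 →J1  (Se1: effort source, stroke at far end)
β3 →J1  (source Se2 imposes e)
β1 →I1  (prefer integral on I1)
β2 →J1  (1-jn J1 has f-setter on 1)
β4 →J1  (J1 flow already set via bond 1)
β5 →J1  (J1: bond 1 brought flow, rest push out)

b0 stroke at J1
b1 stroke at I1
b2 stroke at J1
b3 stroke at J1
b4 stroke at J1
b5 stroke at J1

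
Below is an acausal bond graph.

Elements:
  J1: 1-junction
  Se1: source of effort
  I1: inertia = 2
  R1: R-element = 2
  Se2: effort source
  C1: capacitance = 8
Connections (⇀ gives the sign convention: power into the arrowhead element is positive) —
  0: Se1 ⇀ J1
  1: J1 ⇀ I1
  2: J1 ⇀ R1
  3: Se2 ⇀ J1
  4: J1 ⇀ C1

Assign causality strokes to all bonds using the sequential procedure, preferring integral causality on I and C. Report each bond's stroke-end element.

b0 |J1
b1 |I1
b2 |J1
b3 |J1
b4 |J1

bond 0 stroke at J1  (Se1: effort source, stroke at far end)
bond 3 stroke at J1  (source Se2 imposes e)
bond 1 stroke at I1  (I1: I, integral causality)
bond 2 stroke at J1  (J1 flow already set via bond 1)
bond 4 stroke at J1  (common-f at J1 fixed by 1)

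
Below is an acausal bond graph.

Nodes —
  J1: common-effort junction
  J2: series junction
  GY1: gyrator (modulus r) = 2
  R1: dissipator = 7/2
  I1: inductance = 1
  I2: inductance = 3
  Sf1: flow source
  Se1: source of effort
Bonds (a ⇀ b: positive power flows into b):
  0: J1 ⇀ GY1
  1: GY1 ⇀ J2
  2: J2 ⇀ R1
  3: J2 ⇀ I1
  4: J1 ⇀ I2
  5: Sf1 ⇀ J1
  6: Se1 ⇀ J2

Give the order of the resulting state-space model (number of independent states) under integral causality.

β5 |Sf1  (Sf1 fixes flow; stroke at Sf1)
β6 |J2  (Se1 (Se) sets effort on bond)
β3 |I1  (I1: I, integral causality)
β1 |J2  (J2: bond 3 brought flow, rest push out)
β2 |J2  (common-f at J2 fixed by 3)
β0 |J1  (GY1 both-in/both-out from 1)
β4 |I2  (J1 effort already set via bond 0)

2  (I1, I2 all integral)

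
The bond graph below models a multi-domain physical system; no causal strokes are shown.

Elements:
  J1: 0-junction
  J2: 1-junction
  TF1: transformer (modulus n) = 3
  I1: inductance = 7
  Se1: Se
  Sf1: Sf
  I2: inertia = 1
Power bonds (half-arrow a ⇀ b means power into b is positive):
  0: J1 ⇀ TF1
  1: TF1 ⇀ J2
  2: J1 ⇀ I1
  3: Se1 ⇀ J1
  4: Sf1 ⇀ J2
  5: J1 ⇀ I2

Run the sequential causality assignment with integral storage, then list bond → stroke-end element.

β3 stroke at J1  (source Se1 imposes e)
β4 stroke at Sf1  (source Sf1 imposes f)
β0 stroke at TF1  (common-e at J1 fixed by 3)
β2 stroke at I1  (0-jn J1 has e-setter on 3)
β5 stroke at I2  (J1 effort already set via bond 3)
β1 stroke at J2  (common-f at J2 fixed by 4)

bond 0 stroke→TF1
bond 1 stroke→J2
bond 2 stroke→I1
bond 3 stroke→J1
bond 4 stroke→Sf1
bond 5 stroke→I2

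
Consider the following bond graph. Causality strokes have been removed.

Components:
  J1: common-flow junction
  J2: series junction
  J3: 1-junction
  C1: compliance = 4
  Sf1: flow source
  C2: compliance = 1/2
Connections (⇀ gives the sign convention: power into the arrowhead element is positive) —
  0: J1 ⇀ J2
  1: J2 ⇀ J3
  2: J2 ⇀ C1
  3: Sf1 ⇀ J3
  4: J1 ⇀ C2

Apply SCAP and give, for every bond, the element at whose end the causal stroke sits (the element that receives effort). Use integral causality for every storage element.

#0 →J2
#1 →J3
#2 →J2
#3 →Sf1
#4 →J1

b3 stroke at Sf1  (Sf1 fixes flow; stroke at Sf1)
b1 stroke at J3  (common-f at J3 fixed by 3)
b0 stroke at J2  (J2: bond 1 brought flow, rest push out)
b2 stroke at J2  (J2 flow already set via bond 1)
b4 stroke at J1  (J1: bond 0 brought flow, rest push out)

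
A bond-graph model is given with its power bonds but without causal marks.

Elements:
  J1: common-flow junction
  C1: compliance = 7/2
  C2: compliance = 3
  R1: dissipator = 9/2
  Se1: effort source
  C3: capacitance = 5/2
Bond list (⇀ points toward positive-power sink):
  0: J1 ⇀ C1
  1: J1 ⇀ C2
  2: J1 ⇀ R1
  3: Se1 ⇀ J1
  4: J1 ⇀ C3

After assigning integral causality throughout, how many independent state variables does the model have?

3  (C1, C2, C3 all integral)

b3 stroke at J1  (Se1 (Se) sets effort on bond)
b0 stroke at J1  (C1 integral (e out))
b1 stroke at J1  (prefer integral on C2)
b4 stroke at J1  (C3: C, integral causality)
b2 stroke at R1  (only one flow-in slot at J1)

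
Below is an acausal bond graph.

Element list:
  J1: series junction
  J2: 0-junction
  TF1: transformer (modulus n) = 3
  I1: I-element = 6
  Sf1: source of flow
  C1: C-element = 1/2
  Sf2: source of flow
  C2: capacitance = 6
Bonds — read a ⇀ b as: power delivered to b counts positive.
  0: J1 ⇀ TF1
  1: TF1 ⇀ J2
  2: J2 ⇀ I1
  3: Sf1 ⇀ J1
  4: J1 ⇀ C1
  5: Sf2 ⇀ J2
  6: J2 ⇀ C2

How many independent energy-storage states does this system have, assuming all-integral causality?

b3 |Sf1  (source Sf1 imposes f)
b5 |Sf2  (Sf2 (Sf) sets flow on bond)
b0 |J1  (J1 flow already set via bond 3)
b4 |J1  (common-f at J1 fixed by 3)
b1 |TF1  (TF1 one-in-one-out from 0)
b2 |I1  (I1 integral (f out))
b6 |J2  (J2 needs exactly one e-in)

3  (C1, C2, I1 all integral)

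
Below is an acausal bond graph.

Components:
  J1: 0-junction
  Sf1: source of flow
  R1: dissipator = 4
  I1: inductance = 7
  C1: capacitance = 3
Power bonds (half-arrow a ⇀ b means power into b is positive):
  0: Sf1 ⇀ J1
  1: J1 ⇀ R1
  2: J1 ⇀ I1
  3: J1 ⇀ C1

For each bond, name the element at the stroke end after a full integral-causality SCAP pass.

#0 stroke at Sf1
#1 stroke at R1
#2 stroke at I1
#3 stroke at J1

bond 0 →Sf1  (Sf1 fixes flow; stroke at Sf1)
bond 2 →I1  (prefer integral on I1)
bond 3 →J1  (C1: C, integral causality)
bond 1 →R1  (J1 effort already set via bond 3)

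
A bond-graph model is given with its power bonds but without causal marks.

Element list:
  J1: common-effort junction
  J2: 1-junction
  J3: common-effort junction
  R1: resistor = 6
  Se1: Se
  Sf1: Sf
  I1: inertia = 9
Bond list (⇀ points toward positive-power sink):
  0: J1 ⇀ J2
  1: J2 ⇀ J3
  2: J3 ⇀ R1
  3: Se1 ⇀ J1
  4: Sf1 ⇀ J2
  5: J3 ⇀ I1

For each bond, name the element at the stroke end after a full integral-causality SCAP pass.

bond 3 stroke→J1  (Se1 fixes effort; stroke away)
bond 4 stroke→Sf1  (Sf1: flow source, stroke at near end)
bond 0 stroke→J2  (common-e at J1 fixed by 3)
bond 1 stroke→J2  (J2 flow already set via bond 4)
bond 5 stroke→I1  (I1 integral (f out))
bond 2 stroke→J3  (J3: last free bond brings effort in)

β0 stroke→J2
β1 stroke→J2
β2 stroke→J3
β3 stroke→J1
β4 stroke→Sf1
β5 stroke→I1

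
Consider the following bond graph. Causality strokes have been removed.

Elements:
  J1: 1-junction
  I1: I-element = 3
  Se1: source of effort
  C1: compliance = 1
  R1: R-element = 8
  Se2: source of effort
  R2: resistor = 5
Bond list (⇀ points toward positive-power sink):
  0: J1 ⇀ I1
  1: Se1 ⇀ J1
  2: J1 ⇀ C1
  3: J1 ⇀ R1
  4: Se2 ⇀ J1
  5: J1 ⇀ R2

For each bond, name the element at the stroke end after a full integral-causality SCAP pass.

bond 0 stroke→I1
bond 1 stroke→J1
bond 2 stroke→J1
bond 3 stroke→J1
bond 4 stroke→J1
bond 5 stroke→J1

bond 1 →J1  (Se1: effort source, stroke at far end)
bond 4 →J1  (Se2: effort source, stroke at far end)
bond 0 →I1  (prefer integral on I1)
bond 2 →J1  (common-f at J1 fixed by 0)
bond 3 →J1  (J1 flow already set via bond 0)
bond 5 →J1  (common-f at J1 fixed by 0)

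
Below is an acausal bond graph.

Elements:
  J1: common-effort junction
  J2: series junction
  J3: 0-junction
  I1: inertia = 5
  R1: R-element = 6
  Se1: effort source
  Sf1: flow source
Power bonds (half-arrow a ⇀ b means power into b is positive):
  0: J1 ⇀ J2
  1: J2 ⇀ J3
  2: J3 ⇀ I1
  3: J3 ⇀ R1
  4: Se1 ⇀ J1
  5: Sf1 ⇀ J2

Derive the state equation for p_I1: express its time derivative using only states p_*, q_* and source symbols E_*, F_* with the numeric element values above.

dp_I1/dt = 6*F_Sf1 - 6*p_I1/5

bond 4 stroke at J1  (Se1 (Se) sets effort on bond)
bond 5 stroke at Sf1  (Sf1 fixes flow; stroke at Sf1)
bond 0 stroke at J2  (J1: bond 4 brought effort, rest push out)
bond 1 stroke at J2  (J2 flow already set via bond 5)
bond 2 stroke at I1  (I1 integral (f out))
bond 3 stroke at J3  (J3 needs exactly one e-in)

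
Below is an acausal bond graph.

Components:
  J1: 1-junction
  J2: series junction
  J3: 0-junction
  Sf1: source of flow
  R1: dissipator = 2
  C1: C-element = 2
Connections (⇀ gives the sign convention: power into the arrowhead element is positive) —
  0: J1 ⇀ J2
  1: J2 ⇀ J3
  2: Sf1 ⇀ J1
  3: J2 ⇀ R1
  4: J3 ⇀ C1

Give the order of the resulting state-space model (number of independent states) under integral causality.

1  (C1 all integral)

b2 stroke at Sf1  (Sf1 fixes flow; stroke at Sf1)
b0 stroke at J1  (J1 flow already set via bond 2)
b1 stroke at J2  (J2: bond 0 brought flow, rest push out)
b3 stroke at J2  (J2: bond 0 brought flow, rest push out)
b4 stroke at J3  (J3: last free bond brings effort in)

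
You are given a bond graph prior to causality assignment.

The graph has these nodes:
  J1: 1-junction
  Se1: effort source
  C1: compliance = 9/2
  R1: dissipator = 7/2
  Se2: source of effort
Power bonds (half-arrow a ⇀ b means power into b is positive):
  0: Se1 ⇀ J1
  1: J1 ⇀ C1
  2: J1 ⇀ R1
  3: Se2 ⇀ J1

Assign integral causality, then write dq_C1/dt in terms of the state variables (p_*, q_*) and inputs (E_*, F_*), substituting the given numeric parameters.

#0 stroke at J1  (Se1 fixes effort; stroke away)
#3 stroke at J1  (Se2: effort source, stroke at far end)
#1 stroke at J1  (C1 outputs effort q/C1)
#2 stroke at R1  (only one flow-in slot at J1)

dq_C1/dt = 2*E_Se1/7 + 2*E_Se2/7 - 4*q_C1/63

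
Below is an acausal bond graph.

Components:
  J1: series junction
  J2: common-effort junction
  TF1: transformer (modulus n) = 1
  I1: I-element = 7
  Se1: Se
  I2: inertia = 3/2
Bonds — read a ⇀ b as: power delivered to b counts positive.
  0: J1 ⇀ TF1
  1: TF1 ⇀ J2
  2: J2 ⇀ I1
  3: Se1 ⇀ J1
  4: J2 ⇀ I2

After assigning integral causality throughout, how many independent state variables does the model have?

2  (I1, I2 all integral)

bond 3 |J1  (source Se1 imposes e)
bond 0 |TF1  (only one flow-in slot at J1)
bond 1 |J2  (TF1 one-in-one-out from 0)
bond 2 |I1  (J2 effort already set via bond 1)
bond 4 |I2  (common-e at J2 fixed by 1)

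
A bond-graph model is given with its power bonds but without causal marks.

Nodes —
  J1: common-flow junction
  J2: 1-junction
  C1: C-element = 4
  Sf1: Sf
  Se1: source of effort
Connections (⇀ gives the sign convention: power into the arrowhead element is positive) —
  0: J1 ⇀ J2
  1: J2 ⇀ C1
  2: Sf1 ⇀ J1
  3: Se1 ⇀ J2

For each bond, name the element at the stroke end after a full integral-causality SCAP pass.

β0 stroke at J1
β1 stroke at J2
β2 stroke at Sf1
β3 stroke at J2

b2 stroke→Sf1  (source Sf1 imposes f)
b3 stroke→J2  (Se1: effort source, stroke at far end)
b0 stroke→J1  (common-f at J1 fixed by 2)
b1 stroke→J2  (common-f at J2 fixed by 0)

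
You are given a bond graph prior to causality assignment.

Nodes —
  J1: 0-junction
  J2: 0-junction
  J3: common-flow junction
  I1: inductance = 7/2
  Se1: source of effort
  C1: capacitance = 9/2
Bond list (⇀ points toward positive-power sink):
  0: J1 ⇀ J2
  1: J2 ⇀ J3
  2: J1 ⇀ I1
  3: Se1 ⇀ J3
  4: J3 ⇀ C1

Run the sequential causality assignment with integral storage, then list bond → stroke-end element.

β3 |J3  (Se1 fixes effort; stroke away)
β2 |I1  (I1: I, integral causality)
β0 |J1  (J1: last free bond brings effort in)
β1 |J2  (closing 0-jn rule on J2)
β4 |J3  (J3: bond 1 brought flow, rest push out)

b0 stroke at J1
b1 stroke at J2
b2 stroke at I1
b3 stroke at J3
b4 stroke at J3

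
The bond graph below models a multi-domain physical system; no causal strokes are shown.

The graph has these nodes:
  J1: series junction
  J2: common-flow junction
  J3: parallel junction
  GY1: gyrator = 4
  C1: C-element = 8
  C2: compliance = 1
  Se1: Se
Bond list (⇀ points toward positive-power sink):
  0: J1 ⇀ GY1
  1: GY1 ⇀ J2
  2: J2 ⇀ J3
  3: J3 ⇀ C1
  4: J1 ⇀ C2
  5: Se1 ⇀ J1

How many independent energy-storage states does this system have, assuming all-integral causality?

b5 |J1  (Se1 (Se) sets effort on bond)
b3 |J3  (C1 integral (e out))
b2 |J2  (0-jn J3 has e-setter on 3)
b1 |GY1  (closing 1-jn rule on J2)
b0 |GY1  (GY1 both-in/both-out from 1)
b4 |J1  (J1: bond 0 brought flow, rest push out)

2  (C1, C2 all integral)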